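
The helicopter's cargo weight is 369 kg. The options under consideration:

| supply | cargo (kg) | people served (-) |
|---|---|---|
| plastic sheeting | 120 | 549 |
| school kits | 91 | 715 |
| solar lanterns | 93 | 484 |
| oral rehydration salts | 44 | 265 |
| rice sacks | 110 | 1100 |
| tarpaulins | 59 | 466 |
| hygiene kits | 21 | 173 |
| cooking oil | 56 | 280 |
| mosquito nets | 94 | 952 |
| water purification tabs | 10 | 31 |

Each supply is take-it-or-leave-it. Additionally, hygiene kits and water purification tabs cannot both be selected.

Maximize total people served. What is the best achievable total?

3264

Taking school kits + rice sacks + tarpaulins + mosquito nets + water purification tabs: 364 kg used, 3264 in people served.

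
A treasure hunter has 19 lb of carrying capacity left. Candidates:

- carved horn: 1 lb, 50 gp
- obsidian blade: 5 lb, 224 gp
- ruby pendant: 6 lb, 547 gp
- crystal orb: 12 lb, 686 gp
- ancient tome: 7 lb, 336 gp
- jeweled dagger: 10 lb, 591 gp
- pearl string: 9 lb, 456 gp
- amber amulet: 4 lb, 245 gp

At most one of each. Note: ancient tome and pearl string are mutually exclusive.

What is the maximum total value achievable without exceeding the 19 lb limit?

1283

A density-first pass picks ruby pendant + pearl string + amber amulet — 1248 at 19 lb.
The 13 lb tied up in pearl string and amber amulet is better spent on carved horn + crystal orb — total rises to 1283 (19 lb).
Nothing else feasible within 19 lb beats 1283.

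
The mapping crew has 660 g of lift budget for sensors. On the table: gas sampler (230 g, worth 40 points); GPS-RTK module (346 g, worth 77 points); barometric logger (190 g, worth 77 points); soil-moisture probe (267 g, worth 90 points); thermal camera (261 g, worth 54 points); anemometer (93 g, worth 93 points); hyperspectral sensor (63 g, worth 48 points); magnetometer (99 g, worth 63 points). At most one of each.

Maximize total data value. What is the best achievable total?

Filling by ratio: barometric logger + anemometer + hyperspectral sensor + magnetometer for 281, with 215 g left unused.
The 63 g tied up in hyperspectral sensor is better spent on soil-moisture probe — total rises to 323 (649 g).
Nothing else within 660 g beats 323.

323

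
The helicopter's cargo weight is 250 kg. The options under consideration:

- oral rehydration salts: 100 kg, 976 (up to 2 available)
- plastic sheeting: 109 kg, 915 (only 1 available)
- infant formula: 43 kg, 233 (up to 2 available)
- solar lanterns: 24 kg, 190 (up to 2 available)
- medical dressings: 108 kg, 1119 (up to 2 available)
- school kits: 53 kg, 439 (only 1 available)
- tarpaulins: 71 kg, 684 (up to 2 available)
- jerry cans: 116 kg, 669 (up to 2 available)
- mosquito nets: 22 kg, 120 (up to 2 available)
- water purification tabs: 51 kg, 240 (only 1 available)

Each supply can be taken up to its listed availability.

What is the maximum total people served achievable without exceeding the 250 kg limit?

Ranking by ratio (people served/kg): medical dressings 10.36, oral rehydration salts 9.76, tarpaulins 9.63.
The ratio heuristic lands on solar lanterns + 2×medical dressings (2428) but leaves 10 kg idle.
Replace solar lanterns and medical dressings with 2×tarpaulins: the trade gains 59 net, giving 2487 at 250 kg.

2487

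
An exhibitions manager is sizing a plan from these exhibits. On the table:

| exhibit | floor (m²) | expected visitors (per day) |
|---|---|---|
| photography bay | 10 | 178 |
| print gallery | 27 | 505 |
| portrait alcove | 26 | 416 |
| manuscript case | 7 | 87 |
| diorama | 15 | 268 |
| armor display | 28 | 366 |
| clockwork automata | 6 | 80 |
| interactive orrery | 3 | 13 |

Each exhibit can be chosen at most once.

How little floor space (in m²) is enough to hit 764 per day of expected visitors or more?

Minimise m² subject to total expected visitors ≥ 764.
print gallery + diorama: 773 expected visitors at 42 m².
No combination under 42 m² hits 764.

42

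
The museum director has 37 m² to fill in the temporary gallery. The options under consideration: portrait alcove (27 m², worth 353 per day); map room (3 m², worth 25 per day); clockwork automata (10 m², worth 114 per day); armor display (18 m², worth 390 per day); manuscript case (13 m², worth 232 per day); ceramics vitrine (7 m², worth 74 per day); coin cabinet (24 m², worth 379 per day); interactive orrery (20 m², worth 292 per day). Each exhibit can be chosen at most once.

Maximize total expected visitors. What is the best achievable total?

The ratio ordering already packs tightly: map room + armor display + manuscript case, 34 m², 647.
The closest alternative, armor display + manuscript case, reaches only 622.

647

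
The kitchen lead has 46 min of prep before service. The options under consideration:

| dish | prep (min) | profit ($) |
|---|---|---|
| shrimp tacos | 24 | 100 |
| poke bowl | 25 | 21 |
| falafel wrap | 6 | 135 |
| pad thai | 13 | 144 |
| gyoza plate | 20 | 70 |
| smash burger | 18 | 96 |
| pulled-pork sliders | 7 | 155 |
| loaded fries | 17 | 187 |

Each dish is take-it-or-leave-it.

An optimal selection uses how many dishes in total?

Optimal total is 621.
One optimal bundle: falafel wrap + pad thai + pulled-pork sliders + loaded fries (43 min).
All optima have 4 dishes.

4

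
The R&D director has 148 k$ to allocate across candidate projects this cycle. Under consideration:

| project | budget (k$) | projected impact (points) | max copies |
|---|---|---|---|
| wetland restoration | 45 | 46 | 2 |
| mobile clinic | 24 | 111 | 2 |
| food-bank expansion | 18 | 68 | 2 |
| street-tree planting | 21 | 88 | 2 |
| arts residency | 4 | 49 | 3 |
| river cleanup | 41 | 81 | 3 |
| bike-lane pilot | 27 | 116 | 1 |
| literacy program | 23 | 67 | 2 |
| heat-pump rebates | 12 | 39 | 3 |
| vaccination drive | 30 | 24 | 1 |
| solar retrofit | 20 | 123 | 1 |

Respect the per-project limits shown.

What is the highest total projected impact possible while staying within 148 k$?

By projected impact per k$: arts residency 12.25, solar retrofit 6.15, mobile clinic 4.62, bike-lane pilot 4.30 lead.
The ratio ordering already packs tightly: 2×mobile clinic + food-bank expansion + street-tree planting + 3×arts residency + bike-lane pilot + solar retrofit, 146 k$, 764.

764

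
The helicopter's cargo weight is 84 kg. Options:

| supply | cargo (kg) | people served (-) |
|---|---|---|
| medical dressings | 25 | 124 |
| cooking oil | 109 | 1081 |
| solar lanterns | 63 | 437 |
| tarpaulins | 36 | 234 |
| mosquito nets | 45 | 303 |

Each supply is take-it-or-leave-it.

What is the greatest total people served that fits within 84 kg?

537

A density-first pass picks solar lanterns — 437 at 63 kg.
The 63 kg tied up in solar lanterns is better spent on tarpaulins + mosquito nets — total rises to 537 (81 kg).
An exhaustive check of the 32 subsets confirms 537.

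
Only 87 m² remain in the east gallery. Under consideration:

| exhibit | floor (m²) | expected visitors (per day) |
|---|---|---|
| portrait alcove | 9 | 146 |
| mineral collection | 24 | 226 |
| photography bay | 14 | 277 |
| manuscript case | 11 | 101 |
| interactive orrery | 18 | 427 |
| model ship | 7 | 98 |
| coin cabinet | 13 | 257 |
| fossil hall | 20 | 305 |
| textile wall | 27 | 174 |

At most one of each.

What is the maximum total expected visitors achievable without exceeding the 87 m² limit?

1513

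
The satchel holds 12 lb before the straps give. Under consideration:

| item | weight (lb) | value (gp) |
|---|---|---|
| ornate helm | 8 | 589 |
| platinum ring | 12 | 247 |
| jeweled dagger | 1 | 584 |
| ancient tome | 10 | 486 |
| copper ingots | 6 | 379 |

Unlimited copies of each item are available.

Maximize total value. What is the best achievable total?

Taking 12×jeweled dagger: 12 lb used, 7008 in value.
Nothing else within 12 lb beats 7008.

7008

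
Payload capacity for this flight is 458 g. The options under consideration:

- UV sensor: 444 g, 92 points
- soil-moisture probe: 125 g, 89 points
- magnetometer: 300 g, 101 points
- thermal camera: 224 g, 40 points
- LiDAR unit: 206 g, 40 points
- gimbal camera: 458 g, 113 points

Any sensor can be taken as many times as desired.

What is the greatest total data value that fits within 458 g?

By data value per g: soil-moisture probe 0.71, magnetometer 0.34, gimbal camera 0.25 lead.
The ratio ordering already packs tightly: 3×soil-moisture probe, 375 g, 267.
That's the maximum — no swap from here does better than 267.

267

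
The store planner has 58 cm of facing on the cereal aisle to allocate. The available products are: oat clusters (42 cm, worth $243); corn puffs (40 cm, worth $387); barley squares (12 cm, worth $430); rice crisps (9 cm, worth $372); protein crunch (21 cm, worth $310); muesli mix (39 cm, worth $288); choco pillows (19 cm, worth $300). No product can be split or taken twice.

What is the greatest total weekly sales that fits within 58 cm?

1112

Filling by ratio: barley squares + rice crisps + choco pillows for 1102, with 18 cm left unused.
Replace choco pillows with protein crunch: the trade gains 10 net, giving 1112 at 42 cm.
An exhaustive check of the 128 subsets confirms 1112.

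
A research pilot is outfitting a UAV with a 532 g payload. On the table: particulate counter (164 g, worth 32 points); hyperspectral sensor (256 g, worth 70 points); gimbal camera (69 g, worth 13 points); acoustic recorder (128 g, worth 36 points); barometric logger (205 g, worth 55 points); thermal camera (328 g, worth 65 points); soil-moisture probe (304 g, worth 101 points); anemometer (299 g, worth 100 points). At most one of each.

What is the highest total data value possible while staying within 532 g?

156

Taking the top-ratio sensors first gives gimbal camera + acoustic recorder + anemometer for 149 (496 g).
A better packing is barometric logger + soil-moisture probe: 509 g, total 156.
No other feasible combination exceeds 156.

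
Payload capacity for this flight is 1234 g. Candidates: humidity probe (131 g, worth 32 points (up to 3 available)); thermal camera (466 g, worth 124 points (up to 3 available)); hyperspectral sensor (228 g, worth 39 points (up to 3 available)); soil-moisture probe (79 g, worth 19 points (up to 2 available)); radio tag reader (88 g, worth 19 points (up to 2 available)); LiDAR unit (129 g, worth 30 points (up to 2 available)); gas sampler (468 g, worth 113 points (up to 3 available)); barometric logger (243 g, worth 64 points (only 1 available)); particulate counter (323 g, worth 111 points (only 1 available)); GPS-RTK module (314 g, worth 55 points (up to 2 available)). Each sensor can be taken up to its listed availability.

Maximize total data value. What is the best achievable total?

337

Taking the top-ratio sensors first gives humidity probe + thermal camera + barometric logger + particulate counter for 331 (1163 g).
Dropping humidity probe frees 131 g; slotting in 2×radio tag reader (176 g) lifts the total to 337 at 1208 g.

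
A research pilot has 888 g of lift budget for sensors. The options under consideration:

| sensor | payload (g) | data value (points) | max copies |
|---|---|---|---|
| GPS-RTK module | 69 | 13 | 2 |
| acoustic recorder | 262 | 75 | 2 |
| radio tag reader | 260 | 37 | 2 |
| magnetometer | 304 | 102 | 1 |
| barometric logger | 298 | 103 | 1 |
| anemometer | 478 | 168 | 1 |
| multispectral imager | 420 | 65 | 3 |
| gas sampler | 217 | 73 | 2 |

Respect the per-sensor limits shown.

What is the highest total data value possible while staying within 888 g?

A density-first pass picks GPS-RTK module + barometric logger + anemometer — 284 at 845 g.
Replace anemometer with magnetometer + gas sampler: the trade gains 7 net, giving 291 at 888 g.
Nothing else within 888 g beats 291.

291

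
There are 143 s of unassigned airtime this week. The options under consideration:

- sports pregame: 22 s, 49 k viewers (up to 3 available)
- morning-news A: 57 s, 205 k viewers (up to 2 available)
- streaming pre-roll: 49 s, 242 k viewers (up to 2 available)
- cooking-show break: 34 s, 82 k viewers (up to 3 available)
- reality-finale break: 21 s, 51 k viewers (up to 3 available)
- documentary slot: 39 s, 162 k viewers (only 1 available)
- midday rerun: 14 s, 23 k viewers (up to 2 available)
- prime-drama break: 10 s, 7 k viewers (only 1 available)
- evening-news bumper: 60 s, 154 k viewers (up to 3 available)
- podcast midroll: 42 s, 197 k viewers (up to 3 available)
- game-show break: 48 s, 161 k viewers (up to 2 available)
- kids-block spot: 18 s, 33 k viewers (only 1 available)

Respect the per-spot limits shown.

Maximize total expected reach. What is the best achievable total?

681

2×streaming pre-roll + podcast midroll uses 140 of the 143 s and totals 681.
Every other selection either busts 143 s or exceeds an availability limit or fails to beat 681.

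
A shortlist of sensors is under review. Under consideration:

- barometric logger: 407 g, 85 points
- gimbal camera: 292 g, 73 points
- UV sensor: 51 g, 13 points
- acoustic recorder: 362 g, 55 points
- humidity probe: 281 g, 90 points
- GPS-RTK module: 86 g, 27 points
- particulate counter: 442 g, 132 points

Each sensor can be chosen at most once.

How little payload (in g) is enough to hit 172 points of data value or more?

579

Need the lightest bundle worth ≥ 172.
UV sensor + GPS-RTK module + particulate counter: 172 data value at 579 g.
Below 579 g the best achievable stays under 172.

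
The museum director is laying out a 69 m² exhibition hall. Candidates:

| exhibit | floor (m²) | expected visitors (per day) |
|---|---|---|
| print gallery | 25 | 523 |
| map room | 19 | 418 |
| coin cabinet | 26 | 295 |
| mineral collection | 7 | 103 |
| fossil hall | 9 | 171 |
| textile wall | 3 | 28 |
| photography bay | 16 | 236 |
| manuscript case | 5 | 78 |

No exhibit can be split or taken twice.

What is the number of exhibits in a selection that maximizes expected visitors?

Best achievable expected visitors is 1348.
print gallery + map room + fossil hall + photography bay hits 1348 at 69 m².
All optima have 4 exhibits.

4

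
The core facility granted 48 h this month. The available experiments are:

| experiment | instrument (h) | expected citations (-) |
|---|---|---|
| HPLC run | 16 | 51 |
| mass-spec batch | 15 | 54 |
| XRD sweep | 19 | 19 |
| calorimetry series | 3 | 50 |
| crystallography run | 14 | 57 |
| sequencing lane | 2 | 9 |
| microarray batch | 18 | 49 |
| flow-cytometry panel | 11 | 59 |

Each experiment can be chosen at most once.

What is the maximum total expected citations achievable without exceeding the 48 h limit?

The ratio ordering already packs tightly: mass-spec batch + calorimetry series + crystallography run + sequencing lane + flow-cytometry panel, 45 h, 229.
The closest alternative, HPLC run + calorimetry series + crystallography run + sequencing lane + flow-cytometry panel, reaches only 226.

229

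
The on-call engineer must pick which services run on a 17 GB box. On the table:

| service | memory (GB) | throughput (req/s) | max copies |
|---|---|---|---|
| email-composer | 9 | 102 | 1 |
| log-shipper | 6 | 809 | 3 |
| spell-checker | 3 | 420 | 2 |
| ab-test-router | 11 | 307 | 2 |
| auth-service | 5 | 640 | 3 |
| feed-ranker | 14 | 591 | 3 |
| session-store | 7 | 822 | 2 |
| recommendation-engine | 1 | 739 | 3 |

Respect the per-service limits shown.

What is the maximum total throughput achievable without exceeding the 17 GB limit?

4086

The ratio heuristic lands on log-shipper + 2×spell-checker + 3×recommendation-engine (3866) but leaves 2 GB idle.
The 3 GB tied up in spell-checker is better spent on auth-service — total rises to 4086 (17 GB).
Every other selection either busts 17 GB or exceeds an availability limit or fails to beat 4086.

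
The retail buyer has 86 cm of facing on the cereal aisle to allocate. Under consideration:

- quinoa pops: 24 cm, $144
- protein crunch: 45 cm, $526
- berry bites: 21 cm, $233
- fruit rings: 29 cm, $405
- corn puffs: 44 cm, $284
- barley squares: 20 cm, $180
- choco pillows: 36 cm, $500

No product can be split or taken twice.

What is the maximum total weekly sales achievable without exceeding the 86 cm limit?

Taking berry bites + fruit rings + choco pillows: 86 cm used, 1138 in weekly sales.
That's the maximum — no swap from here does better than 1138.

1138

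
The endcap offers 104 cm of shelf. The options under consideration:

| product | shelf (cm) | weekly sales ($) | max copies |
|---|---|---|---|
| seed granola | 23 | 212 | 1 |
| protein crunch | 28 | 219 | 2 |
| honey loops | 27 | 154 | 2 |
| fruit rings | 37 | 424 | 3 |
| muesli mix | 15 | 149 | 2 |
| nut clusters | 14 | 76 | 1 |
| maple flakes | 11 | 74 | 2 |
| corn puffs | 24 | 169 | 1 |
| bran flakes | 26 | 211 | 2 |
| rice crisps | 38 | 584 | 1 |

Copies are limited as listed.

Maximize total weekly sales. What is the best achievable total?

1233

Ranking by ratio (weekly sales/cm): rice crisps 15.37, fruit rings 11.46, muesli mix 9.93.
Filling by ratio: fruit rings + muesli mix + maple flakes + rice crisps for 1231, with 3 cm left unused.
Dropping maple flakes frees 11 cm; slotting in nut clusters (14 cm) lifts the total to 1233 at 104 cm.
No other feasible combination exceeds 1233.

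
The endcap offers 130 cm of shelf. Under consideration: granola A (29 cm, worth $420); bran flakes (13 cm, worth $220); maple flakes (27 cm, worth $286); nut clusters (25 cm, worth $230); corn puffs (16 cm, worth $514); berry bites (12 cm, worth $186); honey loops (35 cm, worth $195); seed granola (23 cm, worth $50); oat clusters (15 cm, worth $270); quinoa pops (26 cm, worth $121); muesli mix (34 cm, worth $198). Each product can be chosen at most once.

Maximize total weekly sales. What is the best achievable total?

1940

A density-first pass picks granola A + bran flakes + maple flakes + corn puffs + berry bites + oat clusters — 1896 at 112 cm.
Dropping berry bites frees 12 cm; slotting in nut clusters (25 cm) lifts the total to 1940 at 125 cm.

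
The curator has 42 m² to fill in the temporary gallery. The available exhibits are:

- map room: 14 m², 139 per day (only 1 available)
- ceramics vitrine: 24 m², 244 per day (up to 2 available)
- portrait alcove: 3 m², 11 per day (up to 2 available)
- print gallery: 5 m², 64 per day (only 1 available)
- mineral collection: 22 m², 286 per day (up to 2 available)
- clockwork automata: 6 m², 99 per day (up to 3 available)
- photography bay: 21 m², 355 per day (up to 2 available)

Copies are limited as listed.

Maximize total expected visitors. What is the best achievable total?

2×photography bay uses 42 of the 42 m² and totals 710.
No other feasible combination exceeds 710.

710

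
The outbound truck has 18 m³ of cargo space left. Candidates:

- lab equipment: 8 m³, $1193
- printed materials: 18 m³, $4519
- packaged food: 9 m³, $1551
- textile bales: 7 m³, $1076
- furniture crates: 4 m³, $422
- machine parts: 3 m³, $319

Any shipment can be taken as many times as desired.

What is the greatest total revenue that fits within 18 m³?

4519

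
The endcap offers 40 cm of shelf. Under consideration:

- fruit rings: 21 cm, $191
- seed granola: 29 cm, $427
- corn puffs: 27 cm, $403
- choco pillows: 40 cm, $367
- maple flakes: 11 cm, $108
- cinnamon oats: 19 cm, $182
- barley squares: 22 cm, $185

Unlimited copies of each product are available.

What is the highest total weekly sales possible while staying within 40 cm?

535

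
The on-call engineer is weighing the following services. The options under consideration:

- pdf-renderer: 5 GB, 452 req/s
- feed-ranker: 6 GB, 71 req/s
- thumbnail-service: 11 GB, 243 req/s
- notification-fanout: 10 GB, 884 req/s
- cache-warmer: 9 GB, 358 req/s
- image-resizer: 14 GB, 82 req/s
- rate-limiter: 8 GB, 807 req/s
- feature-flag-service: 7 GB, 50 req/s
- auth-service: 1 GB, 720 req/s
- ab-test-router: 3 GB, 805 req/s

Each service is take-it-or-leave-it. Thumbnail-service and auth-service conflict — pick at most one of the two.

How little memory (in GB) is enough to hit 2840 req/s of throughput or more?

Look for the lowest-memory combination reaching 2840.
pdf-renderer + notification-fanout + auth-service + ab-test-router: 2861 throughput at 19 GB.
Any bundle with less than 19 GB falls short of 2840.

19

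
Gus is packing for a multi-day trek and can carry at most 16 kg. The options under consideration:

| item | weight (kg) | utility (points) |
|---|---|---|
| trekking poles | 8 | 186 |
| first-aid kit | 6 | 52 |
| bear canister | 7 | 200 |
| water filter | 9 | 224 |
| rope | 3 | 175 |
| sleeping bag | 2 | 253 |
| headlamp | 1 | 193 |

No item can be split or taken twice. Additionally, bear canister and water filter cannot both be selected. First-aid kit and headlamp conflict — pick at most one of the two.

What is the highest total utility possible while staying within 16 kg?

845

Filling by ratio: bear canister + rope + sleeping bag + headlamp for 821, with 3 kg left unused.
Replace bear canister with water filter: the trade gains 24 net, giving 845 at 15 kg.
Nothing else feasible within 16 kg beats 845.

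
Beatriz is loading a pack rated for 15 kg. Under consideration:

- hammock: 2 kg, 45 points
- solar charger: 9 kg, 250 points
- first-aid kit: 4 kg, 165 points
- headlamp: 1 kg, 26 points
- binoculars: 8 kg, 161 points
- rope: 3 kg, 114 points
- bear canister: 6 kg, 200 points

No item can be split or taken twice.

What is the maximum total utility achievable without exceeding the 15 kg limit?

The ratio heuristic lands on first-aid kit + headlamp + rope + bear canister (505) but leaves 1 kg idle.
Replace headlamp with hammock: the trade gains 19 net, giving 524 at 15 kg.
Runner-up first-aid kit + headlamp + rope + bear canister tops out at 505.

524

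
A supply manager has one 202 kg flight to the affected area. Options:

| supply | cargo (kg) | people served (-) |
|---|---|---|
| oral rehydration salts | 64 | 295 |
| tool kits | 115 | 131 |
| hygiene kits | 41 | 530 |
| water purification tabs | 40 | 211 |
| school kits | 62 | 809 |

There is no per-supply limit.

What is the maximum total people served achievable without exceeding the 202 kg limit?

2427

Density check — school kits 13.05, hygiene kits 12.93, water purification tabs 5.28, oral rehydration salts 4.61 are the best per kg.
Taking 3×school kits: 186 kg used, 2427 in people served.
The spare 16 kg is too small for any remaining supply, and no exchange beats 2427.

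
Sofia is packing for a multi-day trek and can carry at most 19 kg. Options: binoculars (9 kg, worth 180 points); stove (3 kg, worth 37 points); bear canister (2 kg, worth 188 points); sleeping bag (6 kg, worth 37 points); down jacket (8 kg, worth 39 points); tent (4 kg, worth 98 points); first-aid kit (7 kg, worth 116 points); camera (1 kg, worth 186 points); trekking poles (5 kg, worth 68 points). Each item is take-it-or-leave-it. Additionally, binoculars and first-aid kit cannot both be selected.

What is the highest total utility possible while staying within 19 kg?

The ratio ordering already packs tightly: binoculars + stove + bear canister + tent + camera, 19 kg, 689.

689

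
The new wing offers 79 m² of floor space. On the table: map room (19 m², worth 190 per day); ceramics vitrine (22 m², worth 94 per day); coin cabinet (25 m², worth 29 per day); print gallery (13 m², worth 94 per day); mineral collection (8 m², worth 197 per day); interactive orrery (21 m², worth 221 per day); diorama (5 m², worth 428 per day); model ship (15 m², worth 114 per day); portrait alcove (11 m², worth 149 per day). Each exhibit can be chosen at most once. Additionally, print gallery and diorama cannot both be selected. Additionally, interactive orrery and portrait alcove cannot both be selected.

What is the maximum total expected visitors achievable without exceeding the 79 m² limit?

1150

By expected visitors per m²: diorama 85.60, mineral collection 24.62, portrait alcove 13.55, interactive orrery 10.52 lead.
Taking map room + mineral collection + interactive orrery + diorama + model ship: 68 m² used, 1150 in expected visitors.
Next best is map room + ceramics vitrine + mineral collection + interactive orrery + diorama at 1130 (75 m²) — short by 20.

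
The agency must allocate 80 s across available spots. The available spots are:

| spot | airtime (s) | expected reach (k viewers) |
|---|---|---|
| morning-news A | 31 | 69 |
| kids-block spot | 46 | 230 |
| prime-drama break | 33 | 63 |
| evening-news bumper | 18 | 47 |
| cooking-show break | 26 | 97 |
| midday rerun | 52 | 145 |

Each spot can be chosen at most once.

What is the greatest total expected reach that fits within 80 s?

Taking kids-block spot + cooking-show break: 72 s used, 327 in expected reach.
That's the maximum — no swap from here does better than 327.

327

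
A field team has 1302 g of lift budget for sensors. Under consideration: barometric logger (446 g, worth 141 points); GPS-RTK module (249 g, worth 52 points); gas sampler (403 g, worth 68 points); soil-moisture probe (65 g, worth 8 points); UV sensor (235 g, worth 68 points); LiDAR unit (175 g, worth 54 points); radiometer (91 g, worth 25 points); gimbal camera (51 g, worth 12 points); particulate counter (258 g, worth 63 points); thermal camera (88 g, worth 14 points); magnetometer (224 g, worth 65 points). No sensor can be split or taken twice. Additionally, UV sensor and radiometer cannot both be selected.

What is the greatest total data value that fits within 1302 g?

363

Taking barometric logger + UV sensor + gimbal camera + particulate counter + thermal camera + magnetometer: 1302 g used, 363 in data value.
That's the maximum — no feasible swap from here does better than 363.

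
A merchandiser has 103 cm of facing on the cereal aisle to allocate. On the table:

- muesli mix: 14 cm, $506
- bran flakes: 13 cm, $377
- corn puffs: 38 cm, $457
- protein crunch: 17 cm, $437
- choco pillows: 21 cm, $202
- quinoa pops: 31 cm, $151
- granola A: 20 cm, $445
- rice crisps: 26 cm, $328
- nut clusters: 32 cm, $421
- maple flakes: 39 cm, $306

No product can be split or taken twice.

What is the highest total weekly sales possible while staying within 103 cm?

Density check — muesli mix 36.14, bran flakes 29.00, protein crunch 25.71, granola A 22.25 are the best per cm.
A density-first pass picks muesli mix + bran flakes + protein crunch + granola A + nut clusters — 2186 at 96 cm.
Dropping nut clusters frees 32 cm; slotting in corn puffs (38 cm) lifts the total to 2222 at 102 cm.

2222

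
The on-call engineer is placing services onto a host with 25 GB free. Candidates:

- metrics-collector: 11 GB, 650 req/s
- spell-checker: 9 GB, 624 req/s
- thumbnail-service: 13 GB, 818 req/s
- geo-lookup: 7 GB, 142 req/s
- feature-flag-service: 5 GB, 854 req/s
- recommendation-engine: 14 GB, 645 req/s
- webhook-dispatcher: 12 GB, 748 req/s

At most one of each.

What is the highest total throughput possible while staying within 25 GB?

Ranking by ratio (throughput/GB): feature-flag-service 170.80, spell-checker 69.33, thumbnail-service 62.92, webhook-dispatcher 62.33.
Best packing: metrics-collector + spell-checker + feature-flag-service — 25 GB, 2128 total.
That's the maximum — no swap from here does better than 2128.

2128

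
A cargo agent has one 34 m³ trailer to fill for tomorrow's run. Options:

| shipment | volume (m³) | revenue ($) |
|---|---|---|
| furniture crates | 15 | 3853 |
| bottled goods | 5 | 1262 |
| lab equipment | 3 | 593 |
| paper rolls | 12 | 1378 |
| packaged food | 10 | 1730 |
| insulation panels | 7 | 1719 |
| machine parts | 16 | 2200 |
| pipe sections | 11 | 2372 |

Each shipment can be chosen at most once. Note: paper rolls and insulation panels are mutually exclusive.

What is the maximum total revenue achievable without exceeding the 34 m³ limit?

Taking the top-ratio shipments first gives furniture crates + bottled goods + lab equipment + insulation panels for 7427 (30 m³).
Dropping insulation panels frees 7 m³; slotting in pipe sections (11 m³) lifts the total to 8080 at 34 m³.
Next best is furniture crates + insulation panels + pipe sections at 7944 (33 m³) — short by 136.

8080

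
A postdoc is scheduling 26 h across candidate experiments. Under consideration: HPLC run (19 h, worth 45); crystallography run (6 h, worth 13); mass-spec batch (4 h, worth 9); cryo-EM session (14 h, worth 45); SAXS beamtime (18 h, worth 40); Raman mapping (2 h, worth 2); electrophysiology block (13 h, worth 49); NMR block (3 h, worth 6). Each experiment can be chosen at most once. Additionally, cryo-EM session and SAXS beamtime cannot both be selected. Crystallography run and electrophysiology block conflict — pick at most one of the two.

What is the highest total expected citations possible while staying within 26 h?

Taking crystallography run + mass-spec batch + cryo-EM session + Raman mapping: 26 h used, 69 in expected citations.
The closest alternative, crystallography run + mass-spec batch + cryo-EM session, reaches only 67.

69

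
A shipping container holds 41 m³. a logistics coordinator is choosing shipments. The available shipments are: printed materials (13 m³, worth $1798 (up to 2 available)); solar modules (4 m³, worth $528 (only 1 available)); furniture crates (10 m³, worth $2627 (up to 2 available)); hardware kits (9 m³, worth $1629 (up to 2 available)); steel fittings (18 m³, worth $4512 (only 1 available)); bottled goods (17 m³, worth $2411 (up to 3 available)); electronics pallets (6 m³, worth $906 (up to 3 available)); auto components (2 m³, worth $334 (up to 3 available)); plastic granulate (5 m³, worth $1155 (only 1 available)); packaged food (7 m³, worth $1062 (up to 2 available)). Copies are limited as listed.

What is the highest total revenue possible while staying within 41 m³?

2×furniture crates + steel fittings + auto components uses 40 of the 41 m³ and totals 10100.
Every other selection either busts 41 m³ or exceeds an availability limit or fails to beat 10100.

10100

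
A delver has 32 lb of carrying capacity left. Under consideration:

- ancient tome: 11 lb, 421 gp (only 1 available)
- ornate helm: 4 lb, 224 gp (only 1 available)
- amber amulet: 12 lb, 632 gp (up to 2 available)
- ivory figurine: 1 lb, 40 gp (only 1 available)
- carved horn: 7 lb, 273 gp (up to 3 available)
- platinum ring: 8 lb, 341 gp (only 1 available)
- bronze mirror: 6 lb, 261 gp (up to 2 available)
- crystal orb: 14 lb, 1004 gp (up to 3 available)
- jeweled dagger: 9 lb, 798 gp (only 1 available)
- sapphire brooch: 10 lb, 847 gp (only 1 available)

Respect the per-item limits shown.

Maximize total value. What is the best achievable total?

2317

Filling by ratio: ornate helm + ivory figurine + bronze mirror + jeweled dagger + sapphire brooch for 2170, with 2 lb left unused.
The 10 lb tied up in ornate helm and bronze mirror is better spent on amber amulet — total rises to 2317 (32 lb).
No other feasible combination exceeds 2317.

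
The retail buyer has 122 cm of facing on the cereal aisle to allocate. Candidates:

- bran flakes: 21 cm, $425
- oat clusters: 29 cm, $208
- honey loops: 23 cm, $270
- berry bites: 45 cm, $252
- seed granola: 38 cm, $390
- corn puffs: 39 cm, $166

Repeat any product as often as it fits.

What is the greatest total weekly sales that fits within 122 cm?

The ratio ordering already packs tightly: 5×bran flakes, 105 cm, 2125.

2125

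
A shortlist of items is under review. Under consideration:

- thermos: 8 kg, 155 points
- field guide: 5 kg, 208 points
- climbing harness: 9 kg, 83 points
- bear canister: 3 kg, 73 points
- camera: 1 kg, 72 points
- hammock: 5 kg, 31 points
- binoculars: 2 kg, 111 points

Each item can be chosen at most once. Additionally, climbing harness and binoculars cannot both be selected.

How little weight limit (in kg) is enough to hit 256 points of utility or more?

Minimise kg subject to total utility ≥ 256.
field guide + camera reaches 280 using 6 kg.
Any bundle with less than 6 kg falls short of 256.

6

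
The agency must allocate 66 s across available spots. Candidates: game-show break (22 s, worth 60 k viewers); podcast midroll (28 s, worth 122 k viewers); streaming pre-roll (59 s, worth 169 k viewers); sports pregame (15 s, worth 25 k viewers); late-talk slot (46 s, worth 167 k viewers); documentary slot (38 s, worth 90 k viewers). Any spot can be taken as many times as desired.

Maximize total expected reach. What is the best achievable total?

244

Taking 2×podcast midroll: 56 s used, 244 in expected reach.
Nothing else within 66 s beats 244.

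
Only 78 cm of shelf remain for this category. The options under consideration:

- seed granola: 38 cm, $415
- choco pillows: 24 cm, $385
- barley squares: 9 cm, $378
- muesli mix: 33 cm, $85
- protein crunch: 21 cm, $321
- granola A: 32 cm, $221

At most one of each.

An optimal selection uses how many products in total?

3

Best achievable weekly sales is 1178.
For example seed granola + choco pillows + barley squares achieves it, using 71 cm.
Any selection reaching 1178 contains exactly 3 products.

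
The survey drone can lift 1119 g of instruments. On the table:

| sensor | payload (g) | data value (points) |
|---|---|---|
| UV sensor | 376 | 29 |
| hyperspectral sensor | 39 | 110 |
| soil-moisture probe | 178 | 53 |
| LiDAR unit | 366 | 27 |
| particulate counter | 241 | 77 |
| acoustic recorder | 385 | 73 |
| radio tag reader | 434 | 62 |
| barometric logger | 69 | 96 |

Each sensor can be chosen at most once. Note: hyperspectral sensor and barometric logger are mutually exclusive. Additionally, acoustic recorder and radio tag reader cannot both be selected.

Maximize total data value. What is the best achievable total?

Taking hyperspectral sensor + soil-moisture probe + particulate counter + acoustic recorder: 843 g used, 313 in data value.
That's the maximum — no feasible swap from here does better than 313.

313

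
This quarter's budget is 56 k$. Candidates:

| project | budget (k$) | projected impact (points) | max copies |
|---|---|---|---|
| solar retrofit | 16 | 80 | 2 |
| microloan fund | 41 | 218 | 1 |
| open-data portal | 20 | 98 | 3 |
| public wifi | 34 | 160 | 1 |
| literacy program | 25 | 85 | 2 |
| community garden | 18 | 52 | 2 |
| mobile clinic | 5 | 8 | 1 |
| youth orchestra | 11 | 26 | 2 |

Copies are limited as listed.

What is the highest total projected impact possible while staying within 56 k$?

Ranking by ratio (projected impact/k$): microloan fund 5.32, solar retrofit 5.00, open-data portal 4.90.
The ratio heuristic lands on microloan fund + youth orchestra (244) but leaves 4 k$ idle.
Replace microloan fund and youth orchestra with solar retrofit + 2×open-data portal: the trade gains 32 net, giving 276 at 56 k$.

276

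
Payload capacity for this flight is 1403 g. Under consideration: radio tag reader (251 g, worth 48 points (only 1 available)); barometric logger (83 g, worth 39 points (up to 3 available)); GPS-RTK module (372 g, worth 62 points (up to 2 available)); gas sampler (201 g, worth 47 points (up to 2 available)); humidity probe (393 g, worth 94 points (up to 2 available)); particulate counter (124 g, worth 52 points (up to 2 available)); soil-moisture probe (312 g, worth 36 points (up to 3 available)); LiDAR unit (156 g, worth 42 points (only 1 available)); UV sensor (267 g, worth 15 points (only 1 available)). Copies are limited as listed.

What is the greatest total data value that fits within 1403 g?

The ratio heuristic lands on 3×barometric logger + gas sampler + humidity probe + 2×particulate counter + LiDAR unit (404) but leaves 156 g idle.
Replace barometric logger and LiDAR unit with humidity probe: the trade gains 13 net, giving 417 at 1401 g.
The spare 2 g is too small for any remaining sensor, and no exchange beats 417.

417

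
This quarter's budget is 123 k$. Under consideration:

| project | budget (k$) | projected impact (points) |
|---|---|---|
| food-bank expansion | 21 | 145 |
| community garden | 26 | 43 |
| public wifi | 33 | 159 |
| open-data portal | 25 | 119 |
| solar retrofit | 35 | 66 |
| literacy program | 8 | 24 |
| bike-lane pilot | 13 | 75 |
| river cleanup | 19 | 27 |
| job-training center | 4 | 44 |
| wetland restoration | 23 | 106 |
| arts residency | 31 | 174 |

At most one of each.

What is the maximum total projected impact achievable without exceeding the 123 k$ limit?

The ratio heuristic lands on food-bank expansion + public wifi + literacy program + bike-lane pilot + job-training center + arts residency (621) but leaves 13 k$ idle.
Replace literacy program and job-training center with open-data portal: the trade gains 51 net, giving 672 at 123 k$.
That's the maximum — no swap from here does better than 672.

672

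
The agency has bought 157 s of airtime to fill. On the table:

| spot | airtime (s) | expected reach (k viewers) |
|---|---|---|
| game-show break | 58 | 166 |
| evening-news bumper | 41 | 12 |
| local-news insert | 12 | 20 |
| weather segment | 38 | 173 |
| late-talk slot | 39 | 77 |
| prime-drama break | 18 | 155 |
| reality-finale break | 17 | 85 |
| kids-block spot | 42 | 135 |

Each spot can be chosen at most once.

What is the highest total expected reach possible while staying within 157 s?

Filling by ratio: weather segment + late-talk slot + prime-drama break + reality-finale break + kids-block spot for 625, with 3 s left unused.
The 56 s tied up in late-talk slot and reality-finale break is better spent on game-show break — total rises to 629 (156 s).
Runner-up weather segment + late-talk slot + prime-drama break + reality-finale break + kids-block spot tops out at 625.

629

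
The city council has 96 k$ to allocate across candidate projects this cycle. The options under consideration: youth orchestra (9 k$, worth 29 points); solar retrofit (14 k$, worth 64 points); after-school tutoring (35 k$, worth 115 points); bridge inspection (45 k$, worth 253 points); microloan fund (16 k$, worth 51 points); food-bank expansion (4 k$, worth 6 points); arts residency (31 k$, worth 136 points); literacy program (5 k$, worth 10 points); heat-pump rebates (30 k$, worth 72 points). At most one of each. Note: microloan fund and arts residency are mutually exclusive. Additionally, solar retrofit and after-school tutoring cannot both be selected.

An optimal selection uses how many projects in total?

4

Best achievable projected impact is 463.
For example solar retrofit + bridge inspection + arts residency + literacy program achieves it, using 95 k$.
All optima have 4 projects.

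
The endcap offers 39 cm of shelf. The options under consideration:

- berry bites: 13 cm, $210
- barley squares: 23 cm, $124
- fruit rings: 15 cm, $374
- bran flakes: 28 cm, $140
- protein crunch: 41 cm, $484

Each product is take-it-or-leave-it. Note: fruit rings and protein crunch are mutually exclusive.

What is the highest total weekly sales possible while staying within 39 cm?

584

The ratio ordering already packs tightly: berry bites + fruit rings, 28 cm, 584.
Every other selection either busts 39 cm or breaks a pairing rule or fails to beat 584.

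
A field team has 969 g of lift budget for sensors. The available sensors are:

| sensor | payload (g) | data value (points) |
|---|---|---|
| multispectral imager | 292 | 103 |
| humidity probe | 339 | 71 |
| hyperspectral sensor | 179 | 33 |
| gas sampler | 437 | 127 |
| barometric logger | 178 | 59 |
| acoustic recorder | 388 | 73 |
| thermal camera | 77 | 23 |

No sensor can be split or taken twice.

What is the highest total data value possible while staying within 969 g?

By data value per g: multispectral imager 0.35, barometric logger 0.33, thermal camera 0.30, gas sampler 0.29 lead.
The ratio heuristic lands on multispectral imager + humidity probe + barometric logger + thermal camera (256) but leaves 83 g idle.
Dropping humidity probe and thermal camera frees 416 g; slotting in gas sampler (437 g) lifts the total to 289 at 907 g.
That's the maximum — no swap from here does better than 289.

289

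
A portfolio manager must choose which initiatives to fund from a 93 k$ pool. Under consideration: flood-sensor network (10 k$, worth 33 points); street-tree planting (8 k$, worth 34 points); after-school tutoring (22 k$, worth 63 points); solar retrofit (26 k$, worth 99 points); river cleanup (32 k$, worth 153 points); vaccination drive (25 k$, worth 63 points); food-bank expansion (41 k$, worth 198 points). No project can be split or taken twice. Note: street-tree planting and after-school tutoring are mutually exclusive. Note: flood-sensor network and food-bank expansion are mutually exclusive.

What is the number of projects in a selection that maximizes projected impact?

Best achievable projected impact is 385.
street-tree planting + river cleanup + food-bank expansion hits 385 at 81 k$.
Every optimal selection uses 3 projects.

3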